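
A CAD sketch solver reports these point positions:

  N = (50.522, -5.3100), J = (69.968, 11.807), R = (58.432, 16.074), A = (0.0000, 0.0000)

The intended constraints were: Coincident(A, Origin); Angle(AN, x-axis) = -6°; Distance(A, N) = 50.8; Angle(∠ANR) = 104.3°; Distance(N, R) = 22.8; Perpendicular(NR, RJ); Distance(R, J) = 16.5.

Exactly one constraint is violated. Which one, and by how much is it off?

Distance(R, J) = 16.5 — off by 4.20.

A = (0.00, 0.00) ✓; AN at -6.000° ✓; |AN| = 50.80 ✓; ∠ANR = 104.3° ✓; |NR| = 22.80 ✓; ∠(NR, RJ) = 90.00° ✓; |RJ| = 12.30 ✗.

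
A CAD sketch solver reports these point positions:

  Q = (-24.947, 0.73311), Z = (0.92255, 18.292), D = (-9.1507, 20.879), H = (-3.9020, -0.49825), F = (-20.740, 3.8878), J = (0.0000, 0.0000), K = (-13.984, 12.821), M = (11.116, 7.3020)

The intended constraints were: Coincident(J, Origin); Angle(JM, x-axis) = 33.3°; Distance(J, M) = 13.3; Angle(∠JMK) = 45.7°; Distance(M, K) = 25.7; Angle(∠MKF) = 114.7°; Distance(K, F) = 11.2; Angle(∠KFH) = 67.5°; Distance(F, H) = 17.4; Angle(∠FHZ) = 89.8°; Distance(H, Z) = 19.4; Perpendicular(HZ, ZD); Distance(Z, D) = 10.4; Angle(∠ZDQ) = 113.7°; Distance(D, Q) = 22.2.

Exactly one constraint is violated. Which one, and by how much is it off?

Distance(D, Q) = 22.2 — off by 3.40.

J = (0.00, 0.00) ✓; JM at 33.30° ✓; |JM| = 13.30 ✓; ∠JMK = 45.70° ✓; |MK| = 25.70 ✓; ∠MKF = 114.7° ✓; |KF| = 11.20 ✓; ∠KFH = 67.50° ✓; |FH| = 17.40 ✓; ∠FHZ = 89.80° ✓; |HZ| = 19.40 ✓; ∠(HZ, ZD) = 90.00° ✓; |ZD| = 10.40 ✓; ∠ZDQ = 113.7° ✓; |DQ| = 25.60 ✗.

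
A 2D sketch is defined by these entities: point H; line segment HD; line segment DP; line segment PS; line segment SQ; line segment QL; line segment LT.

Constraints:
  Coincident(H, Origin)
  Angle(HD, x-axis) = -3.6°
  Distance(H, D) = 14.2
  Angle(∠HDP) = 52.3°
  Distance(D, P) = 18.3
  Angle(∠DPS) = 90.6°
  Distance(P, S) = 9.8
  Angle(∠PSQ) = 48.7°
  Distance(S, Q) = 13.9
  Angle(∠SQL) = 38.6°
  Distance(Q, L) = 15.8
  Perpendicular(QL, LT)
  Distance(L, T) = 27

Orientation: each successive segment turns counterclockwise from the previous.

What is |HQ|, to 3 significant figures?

10.5

H is at the origin; HD runs at -3.6° with length 14.2, so D = (14.2, -0.892). ∠HDP = 52.3° gives DP at 124° from the x-axis; with |DP| = 18.3, P = (3.91, 14.3). ∠DPS = 90.6° gives PS at -146° from the x-axis; with |PS| = 9.8, S = (-4.26, 8.85). ∠PSQ = 48.7° gives SQ at -15.2° from the x-axis; with |SQ| = 13.9, Q = (9.15, 5.21). Then |HQ| = |Q − H| = 10.5.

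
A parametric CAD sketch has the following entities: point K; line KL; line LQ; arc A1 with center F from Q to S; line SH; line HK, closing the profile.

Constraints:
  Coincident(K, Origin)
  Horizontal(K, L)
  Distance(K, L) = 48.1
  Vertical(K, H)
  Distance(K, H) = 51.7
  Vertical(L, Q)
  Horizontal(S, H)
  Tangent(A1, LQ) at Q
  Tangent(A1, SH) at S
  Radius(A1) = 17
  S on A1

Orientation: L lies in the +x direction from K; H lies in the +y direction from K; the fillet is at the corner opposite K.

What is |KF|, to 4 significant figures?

46.60

KH is vertical with |KH| = 51.7 and H on the +y side, so H = (0.000, 51.70). The virtual corner opposite K is at (48.10, 51.70). The tangent condition forces FQ to be normal to LQ and tangency of A1 to SH means the radius FS is perpendicular to SH, with radius 17.0, so the center F sits 17.0 in from both sides at F = (31.10, 34.70). Then |KF| = |F − K| = 46.60.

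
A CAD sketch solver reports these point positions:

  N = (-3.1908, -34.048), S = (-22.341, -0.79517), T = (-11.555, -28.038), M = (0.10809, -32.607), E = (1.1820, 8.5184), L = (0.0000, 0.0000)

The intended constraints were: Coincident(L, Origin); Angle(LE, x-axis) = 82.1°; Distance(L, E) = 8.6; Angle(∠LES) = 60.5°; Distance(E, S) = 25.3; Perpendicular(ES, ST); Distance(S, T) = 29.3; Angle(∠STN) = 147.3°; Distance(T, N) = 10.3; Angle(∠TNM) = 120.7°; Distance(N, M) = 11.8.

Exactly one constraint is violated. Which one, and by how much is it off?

Distance(N, M) = 11.8 — off by 8.20.

L = (0.00, 0.00) ✓; LE at 82.10° ✓; |LE| = 8.600 ✓; ∠LES = 60.50° ✓; |ES| = 25.30 ✓; ∠(ES, ST) = 90.00° ✓; |ST| = 29.30 ✓; ∠STN = 147.3° ✓; |TN| = 10.30 ✓; ∠TNM = 120.7° ✓; |NM| = 3.600 ✗.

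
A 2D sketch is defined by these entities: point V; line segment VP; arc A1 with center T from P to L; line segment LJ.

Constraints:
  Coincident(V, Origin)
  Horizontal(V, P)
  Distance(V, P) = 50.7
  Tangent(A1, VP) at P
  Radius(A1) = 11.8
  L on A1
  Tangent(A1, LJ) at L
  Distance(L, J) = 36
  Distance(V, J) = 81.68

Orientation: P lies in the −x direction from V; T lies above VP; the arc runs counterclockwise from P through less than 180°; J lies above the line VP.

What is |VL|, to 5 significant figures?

46.880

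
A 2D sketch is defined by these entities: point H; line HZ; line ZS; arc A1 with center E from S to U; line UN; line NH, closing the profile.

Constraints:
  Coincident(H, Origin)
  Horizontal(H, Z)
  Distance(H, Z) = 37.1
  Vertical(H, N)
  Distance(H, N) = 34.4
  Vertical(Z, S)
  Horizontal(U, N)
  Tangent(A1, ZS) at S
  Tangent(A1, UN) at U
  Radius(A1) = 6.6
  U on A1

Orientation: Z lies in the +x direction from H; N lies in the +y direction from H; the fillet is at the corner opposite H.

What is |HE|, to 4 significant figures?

41.27

H is at the origin; H and Z share the same y with |HZ| = 37.1 and Z on the +x side, so Z = (37.10, 0.000). H and N share the same x with |HN| = 34.4 and N on the +y side, so N = (0.000, 34.40). The virtual corner opposite H is at (37.10, 34.40). Tangency of A1 to ZS means the radius ES is perpendicular to ZS and tangency of A1 to UN means the radius EU is perpendicular to UN, with radius 6.6, so the center E sits 6.6 in from both sides at E = (30.50, 27.80). Then |HE| = |E − H| = 41.27.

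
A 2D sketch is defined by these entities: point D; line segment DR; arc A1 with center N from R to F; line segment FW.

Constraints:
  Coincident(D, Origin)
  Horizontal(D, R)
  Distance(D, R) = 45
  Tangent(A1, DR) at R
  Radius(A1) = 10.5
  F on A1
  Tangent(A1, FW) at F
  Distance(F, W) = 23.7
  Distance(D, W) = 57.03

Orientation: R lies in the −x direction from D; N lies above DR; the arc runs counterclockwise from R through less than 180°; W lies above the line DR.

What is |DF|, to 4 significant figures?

38.04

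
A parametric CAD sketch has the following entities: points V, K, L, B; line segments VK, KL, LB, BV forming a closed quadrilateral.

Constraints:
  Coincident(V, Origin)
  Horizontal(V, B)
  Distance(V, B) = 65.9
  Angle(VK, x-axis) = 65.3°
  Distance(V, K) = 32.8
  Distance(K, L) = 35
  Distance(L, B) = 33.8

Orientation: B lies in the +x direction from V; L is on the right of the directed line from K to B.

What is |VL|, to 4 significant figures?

32.10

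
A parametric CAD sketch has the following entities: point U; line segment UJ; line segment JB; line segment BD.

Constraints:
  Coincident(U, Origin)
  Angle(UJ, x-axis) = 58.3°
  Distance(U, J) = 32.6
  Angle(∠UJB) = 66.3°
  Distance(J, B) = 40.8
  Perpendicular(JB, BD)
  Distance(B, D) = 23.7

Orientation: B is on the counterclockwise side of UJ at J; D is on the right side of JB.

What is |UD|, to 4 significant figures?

60.29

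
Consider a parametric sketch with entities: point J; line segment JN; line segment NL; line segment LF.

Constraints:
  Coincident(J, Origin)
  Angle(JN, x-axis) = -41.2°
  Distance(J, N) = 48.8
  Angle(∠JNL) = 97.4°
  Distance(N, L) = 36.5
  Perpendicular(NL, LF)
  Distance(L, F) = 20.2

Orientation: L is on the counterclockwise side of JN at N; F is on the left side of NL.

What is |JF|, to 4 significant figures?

51.24

J is at the origin; JN runs at -41.2° with length 48.8, so N = 48.8·(cos -41.2°, sin -41.2°) = (36.72, -32.14). ∠JNL = 97.4°, so NL runs at -41.2° + (180° − 97.4°) = 41.40° from the x-axis; with |NL| = 36.5, L = N + 36.5·(cos 41.40°, sin 41.40°) = (64.10, -8.006). NL is perpendicular to LF; with |LF| = 20.2 on the left of NL, F = L + 20.2·(-0.6613, 0.7501) = (50.74, 7.146). Then |JF| = |F − J| = 51.24.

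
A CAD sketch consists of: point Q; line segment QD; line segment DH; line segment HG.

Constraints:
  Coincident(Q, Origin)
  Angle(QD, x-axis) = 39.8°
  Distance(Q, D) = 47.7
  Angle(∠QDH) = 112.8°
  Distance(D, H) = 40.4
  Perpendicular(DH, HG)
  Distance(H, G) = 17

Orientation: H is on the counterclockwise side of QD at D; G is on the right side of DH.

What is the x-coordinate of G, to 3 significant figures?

41.1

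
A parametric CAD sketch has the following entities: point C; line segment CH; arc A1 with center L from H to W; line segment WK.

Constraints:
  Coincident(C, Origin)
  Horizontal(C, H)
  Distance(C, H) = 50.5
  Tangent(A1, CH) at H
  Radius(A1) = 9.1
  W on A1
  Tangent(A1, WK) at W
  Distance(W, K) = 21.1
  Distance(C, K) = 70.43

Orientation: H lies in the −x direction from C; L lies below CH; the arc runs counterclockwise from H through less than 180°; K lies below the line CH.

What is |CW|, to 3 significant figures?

59.6

Checks: |LW| = 9.100 ✓; ∠(LW, WK) = 90.00° ✓; |WK| = 21.10 ✓; |CK| = 70.43 ✓.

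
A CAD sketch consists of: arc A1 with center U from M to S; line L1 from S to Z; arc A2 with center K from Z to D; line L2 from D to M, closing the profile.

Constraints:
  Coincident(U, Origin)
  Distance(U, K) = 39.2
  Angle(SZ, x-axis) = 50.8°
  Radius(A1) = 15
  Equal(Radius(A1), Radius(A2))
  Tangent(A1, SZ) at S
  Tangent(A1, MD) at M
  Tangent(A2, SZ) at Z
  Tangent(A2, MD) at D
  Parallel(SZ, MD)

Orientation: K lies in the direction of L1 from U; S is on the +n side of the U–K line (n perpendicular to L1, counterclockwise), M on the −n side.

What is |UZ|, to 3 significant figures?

42.0

Tangency of A1 to both parallel lines with radius 15.0 puts S and M at U ± 15.0·n: S = (-11.6, 9.48), M = (11.6, -9.48). Equal radii place Z and D the same way about K: Z = K + 15.0·n = (13.2, 39.9), D = K − 15.0·n = (36.4, 20.9). Then |UZ| = |Z − U| = 42.0.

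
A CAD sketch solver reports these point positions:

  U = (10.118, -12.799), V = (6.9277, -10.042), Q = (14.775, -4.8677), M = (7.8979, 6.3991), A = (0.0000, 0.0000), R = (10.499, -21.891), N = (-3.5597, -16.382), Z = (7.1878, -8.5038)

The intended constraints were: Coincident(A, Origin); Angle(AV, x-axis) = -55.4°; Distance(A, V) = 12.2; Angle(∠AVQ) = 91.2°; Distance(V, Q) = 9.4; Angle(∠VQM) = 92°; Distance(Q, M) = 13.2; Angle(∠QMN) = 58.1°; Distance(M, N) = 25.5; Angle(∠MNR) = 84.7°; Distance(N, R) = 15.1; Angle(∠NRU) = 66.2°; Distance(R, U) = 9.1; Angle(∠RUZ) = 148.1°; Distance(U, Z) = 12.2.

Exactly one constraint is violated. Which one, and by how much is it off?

Distance(U, Z) = 12.2 — off by 7.00.

A = (0.00, 0.00) ✓; AV at -55.40° ✓; |AV| = 12.20 ✓; ∠AVQ = 91.20° ✓; |VQ| = 9.400 ✓; ∠VQM = 92.00° ✓; |QM| = 13.20 ✓; ∠QMN = 58.10° ✓; |MN| = 25.50 ✓; ∠MNR = 84.70° ✓; |NR| = 15.10 ✓; ∠NRU = 66.20° ✓; |RU| = 9.100 ✓; ∠RUZ = 148.1° ✓; |UZ| = 5.200 ✗.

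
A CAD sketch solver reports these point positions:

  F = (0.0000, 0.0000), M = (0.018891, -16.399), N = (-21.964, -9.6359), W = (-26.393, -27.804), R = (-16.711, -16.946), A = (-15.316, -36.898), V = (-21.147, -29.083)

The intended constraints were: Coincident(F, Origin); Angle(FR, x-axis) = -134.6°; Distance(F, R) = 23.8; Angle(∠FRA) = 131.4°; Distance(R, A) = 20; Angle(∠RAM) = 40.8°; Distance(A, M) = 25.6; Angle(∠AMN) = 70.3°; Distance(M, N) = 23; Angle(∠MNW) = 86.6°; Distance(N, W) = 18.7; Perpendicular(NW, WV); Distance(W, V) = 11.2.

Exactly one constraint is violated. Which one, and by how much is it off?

Distance(W, V) = 11.2 — off by 5.80.

F = (0.00, 0.00) ✓; FR at -134.6° ✓; |FR| = 23.80 ✓; ∠FRA = 131.4° ✓; |RA| = 20.00 ✓; ∠RAM = 40.80° ✓; |AM| = 25.60 ✓; ∠AMN = 70.30° ✓; |MN| = 23.00 ✓; ∠MNW = 86.60° ✓; |NW| = 18.70 ✓; ∠(NW, WV) = 90.00° ✓; |WV| = 5.400 ✗.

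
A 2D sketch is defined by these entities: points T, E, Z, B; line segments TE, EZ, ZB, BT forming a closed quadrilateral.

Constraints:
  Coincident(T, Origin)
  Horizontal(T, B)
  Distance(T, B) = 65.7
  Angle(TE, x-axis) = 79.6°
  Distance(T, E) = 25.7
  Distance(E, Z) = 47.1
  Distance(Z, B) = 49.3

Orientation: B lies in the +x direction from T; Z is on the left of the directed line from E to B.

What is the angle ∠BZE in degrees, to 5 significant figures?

86.525°

Checks: |EZ| = 47.10 ✓; |ZB| = 49.30 ✓.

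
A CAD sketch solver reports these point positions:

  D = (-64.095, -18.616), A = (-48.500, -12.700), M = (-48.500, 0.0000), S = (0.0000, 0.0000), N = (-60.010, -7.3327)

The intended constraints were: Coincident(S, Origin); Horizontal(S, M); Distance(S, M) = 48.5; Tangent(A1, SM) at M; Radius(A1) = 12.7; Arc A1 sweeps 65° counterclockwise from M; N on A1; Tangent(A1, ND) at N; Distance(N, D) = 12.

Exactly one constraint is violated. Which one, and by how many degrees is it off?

Tangent(A1, ND) at N — off by 5.10°.

S = (0.00, 0.00) ✓; S.y = 0.00, M.y = 0.00 ✓; |SM| = 48.50 ✓; ∠(AM, MS) = 90.00° ✓; |AM| = 12.70 ✓; bearing(A→N) − bearing(A→M) = 65.00° ✓; |AN| = 12.70 ✓; ∠(AN, ND) = 84.90° ✗; |ND| = 12.00 ✓.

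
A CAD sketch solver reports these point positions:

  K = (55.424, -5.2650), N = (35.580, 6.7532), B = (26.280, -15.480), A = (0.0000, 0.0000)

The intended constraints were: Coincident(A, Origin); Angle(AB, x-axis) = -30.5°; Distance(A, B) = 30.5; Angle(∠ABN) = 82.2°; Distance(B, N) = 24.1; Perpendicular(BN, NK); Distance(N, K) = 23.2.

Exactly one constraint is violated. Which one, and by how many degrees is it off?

Perpendicular(BN, NK) — off by 8.50°.

A = (0.00, 0.00) ✓; AB at -30.50° ✓; |AB| = 30.50 ✓; ∠ABN = 82.20° ✓; |BN| = 24.10 ✓; ∠(BN, NK) = 98.50° ✗; |NK| = 23.20 ✓.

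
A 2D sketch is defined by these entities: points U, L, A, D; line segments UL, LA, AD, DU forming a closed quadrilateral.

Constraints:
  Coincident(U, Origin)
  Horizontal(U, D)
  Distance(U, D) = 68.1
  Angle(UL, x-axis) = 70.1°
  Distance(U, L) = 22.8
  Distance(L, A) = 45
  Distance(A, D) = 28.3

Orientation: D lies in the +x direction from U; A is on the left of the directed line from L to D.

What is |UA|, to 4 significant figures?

57.80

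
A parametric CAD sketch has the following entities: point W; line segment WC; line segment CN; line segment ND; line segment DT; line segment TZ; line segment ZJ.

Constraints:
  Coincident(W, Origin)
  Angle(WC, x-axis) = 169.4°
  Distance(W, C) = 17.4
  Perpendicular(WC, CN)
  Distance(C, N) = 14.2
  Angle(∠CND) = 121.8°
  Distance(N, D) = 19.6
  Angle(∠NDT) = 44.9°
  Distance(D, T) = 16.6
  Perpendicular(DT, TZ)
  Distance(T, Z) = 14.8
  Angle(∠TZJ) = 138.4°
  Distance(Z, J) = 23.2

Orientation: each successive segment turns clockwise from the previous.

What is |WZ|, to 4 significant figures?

22.32

W is at the origin; WC runs at 169.4° with length 17.4, so C = (-17.10, 3.201). WC is perpendicular to CN, so CN runs at 79.40°; with |CN| = 14.2, N = (-14.49, 17.16). ∠CND = 121.8° gives ND at 21.20° from the x-axis; with |ND| = 19.6, D = (3.783, 24.25). ∠NDT = 44.9° gives DT at -113.9° from the x-axis; with |DT| = 16.6, T = (-2.943, 9.070). The perpendicularity gives TZ at right angles to DT, so TZ runs at 156.1°; with |TZ| = 14.8, Z = (-16.47, 15.07). Then |WZ| = |Z − W| = 22.32.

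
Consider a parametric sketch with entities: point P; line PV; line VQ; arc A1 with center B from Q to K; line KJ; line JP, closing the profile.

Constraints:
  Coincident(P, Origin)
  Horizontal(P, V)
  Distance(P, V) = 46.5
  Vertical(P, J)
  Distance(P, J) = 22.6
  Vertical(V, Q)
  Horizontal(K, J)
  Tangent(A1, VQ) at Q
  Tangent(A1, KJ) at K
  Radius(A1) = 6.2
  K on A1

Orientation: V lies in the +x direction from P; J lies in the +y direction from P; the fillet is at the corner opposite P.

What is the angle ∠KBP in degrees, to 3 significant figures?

112°

P is at the origin; P and V share the same y with |PV| = 46.5 and V on the +x side, so V = (46.5, 0.00). P and J share the same x with |PJ| = 22.6 and J on the +y side, so J = (0.00, 22.6). The virtual corner opposite P is at (46.5, 22.6). Tangency of A1 to VQ means the radius BQ is perpendicular to VQ and since A1 is tangent to KJ there, BK ⟂ KJ, with radius 6.2, so the center B sits 6.2 in from both sides at B = (40.3, 16.4). That places the tangent points at Q = (46.5, 16.4) on VQ and K = (40.3, 22.6) on KJ. Then cos ∠KBP = BK·BP / (|BK||BP|), giving 112°.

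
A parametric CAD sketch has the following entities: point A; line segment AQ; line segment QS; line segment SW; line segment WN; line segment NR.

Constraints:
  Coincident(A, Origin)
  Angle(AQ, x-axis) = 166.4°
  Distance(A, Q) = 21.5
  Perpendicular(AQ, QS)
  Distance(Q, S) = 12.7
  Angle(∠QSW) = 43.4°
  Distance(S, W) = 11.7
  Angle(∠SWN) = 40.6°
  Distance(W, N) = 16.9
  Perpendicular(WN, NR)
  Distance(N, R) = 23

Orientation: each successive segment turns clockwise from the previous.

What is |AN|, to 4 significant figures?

30.85

A is at the origin; AQ runs at 166.4° with length 21.5, so Q = (-20.90, 5.056). AQ ⟂ QS, so QS runs at 76.40°; with |QS| = 12.7, S = (-17.91, 17.40). ∠QSW = 43.4° gives SW at -60.20° from the x-axis; with |SW| = 11.7, W = (-12.10, 7.247). ∠SWN = 40.6° gives WN at 160.4° from the x-axis; with |WN| = 16.9, N = (-28.02, 12.92). Then |AN| = |N − A| = 30.85.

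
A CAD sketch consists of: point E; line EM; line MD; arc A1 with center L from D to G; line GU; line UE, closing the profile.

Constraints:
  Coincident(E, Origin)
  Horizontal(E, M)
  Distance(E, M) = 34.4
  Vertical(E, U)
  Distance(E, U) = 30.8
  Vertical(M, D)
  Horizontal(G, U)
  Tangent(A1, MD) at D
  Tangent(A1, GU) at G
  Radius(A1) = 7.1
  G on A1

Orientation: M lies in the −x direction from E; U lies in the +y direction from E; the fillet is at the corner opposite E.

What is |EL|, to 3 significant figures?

36.2

E is at the origin; EM is horizontal with |EM| = 34.4 and M on the −x side, so M = (-34.4, 0.00). E and U share the same x with |EU| = 30.8 and U on the +y side, so U = (0.00, 30.8). The virtual corner opposite E is at (-34.4, 30.8). A1 meets MD tangentially, so LD is at right angles to MD and tangency of A1 to GU means the radius LG is perpendicular to GU, with radius 7.1, so the center L sits 7.1 in from both sides at L = (-27.3, 23.7). Then |EL| = |L − E| = 36.2.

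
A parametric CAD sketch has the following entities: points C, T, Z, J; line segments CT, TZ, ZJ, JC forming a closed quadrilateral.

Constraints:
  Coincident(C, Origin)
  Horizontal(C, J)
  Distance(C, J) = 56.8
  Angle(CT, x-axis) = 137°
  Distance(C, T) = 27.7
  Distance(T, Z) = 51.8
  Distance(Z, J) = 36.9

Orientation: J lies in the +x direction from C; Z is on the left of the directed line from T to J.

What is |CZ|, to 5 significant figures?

40.702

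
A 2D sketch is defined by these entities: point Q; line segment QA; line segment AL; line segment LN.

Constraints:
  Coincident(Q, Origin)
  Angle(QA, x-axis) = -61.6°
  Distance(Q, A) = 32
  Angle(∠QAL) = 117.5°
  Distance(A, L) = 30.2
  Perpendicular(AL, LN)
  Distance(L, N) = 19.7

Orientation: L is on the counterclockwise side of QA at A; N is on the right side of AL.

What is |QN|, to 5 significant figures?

65.840

Q is at the origin; QA runs at -61.6° with length 32.0, so A = 32.0·(cos -61.6°, sin -61.6°) = (15.220, -28.149). ∠QAL = 117.5°, so AL runs at -61.6° + (180° − 117.5°) = 0.90000° from the x-axis; with |AL| = 30.2, L = A + 30.2·(cos 0.90000°, sin 0.90000°) = (45.416, -27.674). AL ⟂ LN; with |LN| = 19.7 on the right of AL, N = L + 19.7·(0.015707, -0.99988) = (45.726, -47.372). Then |QN| = |N − Q| = 65.840.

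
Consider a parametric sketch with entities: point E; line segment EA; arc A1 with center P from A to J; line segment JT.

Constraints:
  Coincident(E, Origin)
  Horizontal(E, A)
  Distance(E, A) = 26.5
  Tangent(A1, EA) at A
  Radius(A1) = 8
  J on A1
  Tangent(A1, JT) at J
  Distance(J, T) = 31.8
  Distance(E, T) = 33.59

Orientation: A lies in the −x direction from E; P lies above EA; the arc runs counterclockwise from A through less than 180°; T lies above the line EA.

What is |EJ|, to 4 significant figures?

19.82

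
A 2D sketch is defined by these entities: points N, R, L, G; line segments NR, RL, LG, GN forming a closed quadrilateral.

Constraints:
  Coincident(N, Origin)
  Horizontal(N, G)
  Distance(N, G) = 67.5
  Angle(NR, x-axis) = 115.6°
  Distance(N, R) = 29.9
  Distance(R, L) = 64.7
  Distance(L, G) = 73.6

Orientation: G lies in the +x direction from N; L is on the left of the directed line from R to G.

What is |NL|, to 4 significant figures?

77.12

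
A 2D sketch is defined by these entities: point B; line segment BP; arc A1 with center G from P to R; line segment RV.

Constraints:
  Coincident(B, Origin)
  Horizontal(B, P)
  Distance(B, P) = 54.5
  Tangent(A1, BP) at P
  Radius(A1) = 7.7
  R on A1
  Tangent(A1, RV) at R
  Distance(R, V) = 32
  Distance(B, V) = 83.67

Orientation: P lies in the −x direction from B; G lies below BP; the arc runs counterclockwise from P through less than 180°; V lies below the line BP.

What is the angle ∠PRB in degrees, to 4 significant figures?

25.89°

B is at the origin; BP is horizontal with |BP| = 54.5 and P on the −x side, so P = (-54.50, 0.000). A1 meets BP tangentially, so GP is at right angles to BP, so G = P + (0, -7.7) = (-54.50, -7.700). Since GR ⟂ RV (tangency), |GV| = √(7.7² + 32.0²) = 32.91 regardless of where R sits on A1. So V lies on both circle(B, 83.67) and circle(G, 32.91); the below-BP intersection is V = (-77.69, -31.05). R is the foot of the tangent from V: R = (-61.08, -3.702).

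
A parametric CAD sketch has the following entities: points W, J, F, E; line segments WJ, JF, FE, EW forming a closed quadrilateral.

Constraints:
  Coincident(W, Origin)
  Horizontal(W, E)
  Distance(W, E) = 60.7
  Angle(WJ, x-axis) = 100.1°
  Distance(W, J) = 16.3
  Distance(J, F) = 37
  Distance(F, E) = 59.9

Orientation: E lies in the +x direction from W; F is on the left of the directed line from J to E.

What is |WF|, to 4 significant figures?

49.15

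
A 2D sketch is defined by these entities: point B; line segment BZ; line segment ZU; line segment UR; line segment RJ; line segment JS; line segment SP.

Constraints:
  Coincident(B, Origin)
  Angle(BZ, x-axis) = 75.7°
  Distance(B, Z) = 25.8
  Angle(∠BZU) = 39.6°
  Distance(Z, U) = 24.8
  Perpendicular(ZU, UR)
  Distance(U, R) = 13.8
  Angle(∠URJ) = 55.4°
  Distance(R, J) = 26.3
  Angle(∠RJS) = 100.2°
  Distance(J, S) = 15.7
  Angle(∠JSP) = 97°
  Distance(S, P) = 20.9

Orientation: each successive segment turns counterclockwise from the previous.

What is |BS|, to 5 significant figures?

33.482

B is at the origin; BZ runs at 75.7° with length 25.8, so Z = (6.3726, 25.001). ∠BZU = 39.6° gives ZU at -143.90° from the x-axis; with |ZU| = 24.8, U = (-13.666, 10.389). ZU ⟂ UR, so UR runs at -53.900°; with |UR| = 13.8, R = (-5.5347, -0.76172). ∠URJ = 55.4° gives RJ at 70.700° from the x-axis; with |RJ| = 26.3, J = (3.1579, 24.060). ∠RJS = 100.2° gives JS at 150.50° from the x-axis; with |JS| = 15.7, S = (-10.507, 31.791). Then |BS| = |S − B| = 33.482.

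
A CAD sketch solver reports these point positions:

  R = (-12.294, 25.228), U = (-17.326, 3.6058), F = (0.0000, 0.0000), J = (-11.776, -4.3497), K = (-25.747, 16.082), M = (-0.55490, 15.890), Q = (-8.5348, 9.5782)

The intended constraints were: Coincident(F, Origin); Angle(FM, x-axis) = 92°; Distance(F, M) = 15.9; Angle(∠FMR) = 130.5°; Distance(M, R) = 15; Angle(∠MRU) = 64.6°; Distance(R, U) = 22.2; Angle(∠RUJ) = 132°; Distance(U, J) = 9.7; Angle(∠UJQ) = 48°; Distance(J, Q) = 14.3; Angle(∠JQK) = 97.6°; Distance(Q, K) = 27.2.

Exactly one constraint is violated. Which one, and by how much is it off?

Distance(Q, K) = 27.2 — off by 8.80.

F = (0.00, 0.00) ✓; FM at 92.00° ✓; |FM| = 15.90 ✓; ∠FMR = 130.5° ✓; |MR| = 15.00 ✓; ∠MRU = 64.60° ✓; |RU| = 22.20 ✓; ∠RUJ = 132.0° ✓; |UJ| = 9.700 ✓; ∠UJQ = 48.00° ✓; |JQ| = 14.30 ✓; ∠JQK = 97.60° ✓; |QK| = 18.40 ✗.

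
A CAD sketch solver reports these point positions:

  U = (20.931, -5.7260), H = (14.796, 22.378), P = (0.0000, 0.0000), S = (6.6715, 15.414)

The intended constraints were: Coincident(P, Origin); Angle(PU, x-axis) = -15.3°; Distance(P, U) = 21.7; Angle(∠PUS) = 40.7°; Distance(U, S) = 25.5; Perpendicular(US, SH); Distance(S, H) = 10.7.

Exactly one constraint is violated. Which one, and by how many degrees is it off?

Perpendicular(US, SH) — off by 6.60°.

P = (0.00, 0.00) ✓; PU at -15.30° ✓; |PU| = 21.70 ✓; ∠PUS = 40.70° ✓; |US| = 25.50 ✓; ∠(US, SH) = 83.40° ✗; |SH| = 10.70 ✓.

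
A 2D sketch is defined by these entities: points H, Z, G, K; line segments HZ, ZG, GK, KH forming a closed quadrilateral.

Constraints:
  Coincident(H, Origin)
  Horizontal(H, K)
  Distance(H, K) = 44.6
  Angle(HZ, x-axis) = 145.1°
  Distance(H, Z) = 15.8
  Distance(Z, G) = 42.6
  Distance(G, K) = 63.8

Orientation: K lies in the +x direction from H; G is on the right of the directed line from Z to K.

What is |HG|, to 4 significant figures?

34.83

H is at the origin; HK is horizontal with |HK| = 44.6 and K in +x, so K = (44.6, 0). HZ runs at 145.1° with |HZ| = 15.8, so Z = (-12.96, 9.040). G is determined by |ZG| = 42.6 and |GK| = 63.8 together: it lies at the intersection of circle(Z, 42.6) and circle(K, 63.8). With |ZK| = 58.26, the foot of the radical line on ZK is 9.775 from Z and the perpendicular offset is √(42.6² − 9.775²) = 41.46. Taking the right-of-ZK solution: G = (-9.735, -33.44).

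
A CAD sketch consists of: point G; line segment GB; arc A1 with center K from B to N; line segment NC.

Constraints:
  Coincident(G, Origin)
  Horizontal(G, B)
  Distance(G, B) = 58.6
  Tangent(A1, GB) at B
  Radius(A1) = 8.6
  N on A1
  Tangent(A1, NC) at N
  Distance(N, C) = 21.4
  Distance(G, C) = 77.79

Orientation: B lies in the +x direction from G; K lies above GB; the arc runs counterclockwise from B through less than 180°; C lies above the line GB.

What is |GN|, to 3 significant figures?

67.1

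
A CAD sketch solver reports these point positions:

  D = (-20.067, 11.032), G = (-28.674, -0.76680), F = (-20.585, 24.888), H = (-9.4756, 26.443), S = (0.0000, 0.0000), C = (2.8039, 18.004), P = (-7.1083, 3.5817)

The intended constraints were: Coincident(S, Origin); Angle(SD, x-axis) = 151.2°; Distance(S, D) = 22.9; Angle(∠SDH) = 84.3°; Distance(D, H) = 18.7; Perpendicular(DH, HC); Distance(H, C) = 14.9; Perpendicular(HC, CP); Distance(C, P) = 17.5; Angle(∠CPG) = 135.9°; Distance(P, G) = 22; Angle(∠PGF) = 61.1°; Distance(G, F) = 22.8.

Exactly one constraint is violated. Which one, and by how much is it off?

Distance(G, F) = 22.8 — off by 4.10.

S = (0.00, 0.00) ✓; SD at 151.2° ✓; |SD| = 22.90 ✓; ∠SDH = 84.30° ✓; |DH| = 18.70 ✓; ∠(DH, HC) = 90.00° ✓; |HC| = 14.90 ✓; ∠(HC, CP) = 90.00° ✓; |CP| = 17.50 ✓; ∠CPG = 135.9° ✓; |PG| = 22.00 ✓; ∠PGF = 61.10° ✓; |GF| = 26.90 ✗.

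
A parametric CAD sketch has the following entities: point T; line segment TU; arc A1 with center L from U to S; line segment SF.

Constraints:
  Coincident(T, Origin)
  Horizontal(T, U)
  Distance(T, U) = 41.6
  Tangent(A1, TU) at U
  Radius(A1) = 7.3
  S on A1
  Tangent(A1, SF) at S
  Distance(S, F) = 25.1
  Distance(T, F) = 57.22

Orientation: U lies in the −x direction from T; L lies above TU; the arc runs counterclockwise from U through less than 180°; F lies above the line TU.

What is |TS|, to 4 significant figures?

36.73

T is at the origin; TU is horizontal with |TU| = 41.6 and U on the −x side, so U = (-41.60, 0.000). Tangency of A1 to TU means the radius LU is perpendicular to TU, so L = U + (0, 7.3) = (-41.60, 7.300). Since LS ⟂ SF (tangency), |LF| = √(7.3² + 25.1²) = 26.14 regardless of where S sits on A1. So F lies on both circle(T, 57.22) and circle(L, 26.14); the above-TU intersection is F = (-46.80, 32.92). S is the foot of the tangent from F: S = (-35.14, 10.69).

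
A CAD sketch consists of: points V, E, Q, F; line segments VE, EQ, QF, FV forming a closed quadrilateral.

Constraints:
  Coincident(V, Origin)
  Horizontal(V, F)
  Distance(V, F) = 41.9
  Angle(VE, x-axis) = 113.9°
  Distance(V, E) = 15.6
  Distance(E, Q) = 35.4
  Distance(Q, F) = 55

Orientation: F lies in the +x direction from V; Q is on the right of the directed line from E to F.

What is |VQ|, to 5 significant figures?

22.853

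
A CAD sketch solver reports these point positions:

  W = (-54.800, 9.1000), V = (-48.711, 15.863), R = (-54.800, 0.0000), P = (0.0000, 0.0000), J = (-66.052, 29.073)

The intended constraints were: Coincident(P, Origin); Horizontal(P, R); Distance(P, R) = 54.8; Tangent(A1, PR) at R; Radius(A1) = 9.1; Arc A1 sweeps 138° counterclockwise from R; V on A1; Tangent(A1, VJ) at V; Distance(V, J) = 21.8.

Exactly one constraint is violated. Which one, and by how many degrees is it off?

Tangent(A1, VJ) at V — off by 4.70°.

P = (0.00, 0.00) ✓; P.y = 0.00, R.y = 0.00 ✓; |PR| = 54.80 ✓; ∠(WR, RP) = 90.00° ✓; |WR| = 9.100 ✓; bearing(W→V) − bearing(W→R) = 138.0° ✓; |WV| = 9.100 ✓; ∠(WV, VJ) = 85.30° ✗; |VJ| = 21.80 ✓.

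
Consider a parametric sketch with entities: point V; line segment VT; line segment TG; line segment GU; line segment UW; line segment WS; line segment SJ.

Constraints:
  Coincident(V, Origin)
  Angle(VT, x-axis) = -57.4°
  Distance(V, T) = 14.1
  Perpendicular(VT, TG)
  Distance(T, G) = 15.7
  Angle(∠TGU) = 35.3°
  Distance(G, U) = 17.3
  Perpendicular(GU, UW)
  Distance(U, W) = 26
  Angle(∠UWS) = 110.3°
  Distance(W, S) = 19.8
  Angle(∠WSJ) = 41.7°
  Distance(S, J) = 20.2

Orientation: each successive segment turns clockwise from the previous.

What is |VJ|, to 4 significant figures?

21.63

∠UWS = 110.3° gives WS at -91.80° from the x-axis; with |WS| = 19.8, S = (24.35, -33.88). ∠WSJ = 41.7° gives SJ at 129.9° from the x-axis; with |SJ| = 20.2, J = (11.39, -18.38). Then |VJ| = |J − V| = 21.63.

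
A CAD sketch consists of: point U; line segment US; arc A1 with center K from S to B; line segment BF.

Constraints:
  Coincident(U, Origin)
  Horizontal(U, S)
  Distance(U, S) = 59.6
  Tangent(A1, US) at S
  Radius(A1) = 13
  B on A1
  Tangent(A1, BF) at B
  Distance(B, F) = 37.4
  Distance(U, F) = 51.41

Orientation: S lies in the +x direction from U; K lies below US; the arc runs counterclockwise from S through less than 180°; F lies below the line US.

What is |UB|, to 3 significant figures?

48.5

Checks: |KB| = 13.00 ✓; ∠(KB, BF) = 90.00° ✓; |BF| = 37.40 ✓; |UF| = 51.41 ✓.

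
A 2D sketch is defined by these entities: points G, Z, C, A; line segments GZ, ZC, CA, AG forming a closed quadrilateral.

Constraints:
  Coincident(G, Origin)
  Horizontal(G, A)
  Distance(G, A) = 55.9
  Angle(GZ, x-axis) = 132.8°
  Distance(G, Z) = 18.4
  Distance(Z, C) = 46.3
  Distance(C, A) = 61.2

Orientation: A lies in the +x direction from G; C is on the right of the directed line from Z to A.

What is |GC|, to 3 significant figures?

30.4

Checks: G = (0.00, 0.00) ✓; |ZC| = 46.30 ✓; |CA| = 61.20 ✓.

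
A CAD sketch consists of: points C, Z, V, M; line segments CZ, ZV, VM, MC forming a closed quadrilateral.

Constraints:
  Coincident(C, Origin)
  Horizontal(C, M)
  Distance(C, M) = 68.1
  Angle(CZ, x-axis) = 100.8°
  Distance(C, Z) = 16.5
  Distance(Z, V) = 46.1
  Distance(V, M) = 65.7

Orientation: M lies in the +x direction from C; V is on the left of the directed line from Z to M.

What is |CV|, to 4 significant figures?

57.84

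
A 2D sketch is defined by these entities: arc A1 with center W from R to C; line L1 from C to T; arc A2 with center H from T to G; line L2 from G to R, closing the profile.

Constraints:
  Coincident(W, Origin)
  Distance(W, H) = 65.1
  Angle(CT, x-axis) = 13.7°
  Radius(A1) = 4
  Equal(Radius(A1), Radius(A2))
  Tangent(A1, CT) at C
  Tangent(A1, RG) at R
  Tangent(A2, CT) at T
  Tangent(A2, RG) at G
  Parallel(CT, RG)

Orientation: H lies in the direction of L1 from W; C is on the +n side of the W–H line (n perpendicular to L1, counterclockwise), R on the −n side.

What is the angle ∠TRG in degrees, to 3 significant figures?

7.01°

The slot axis is L1's direction at 13.7°, so u = (cos 13.7°, sin 13.7°) = (0.972, 0.237) and n = (−sin 13.7°, cos 13.7°) = (-0.237, 0.972). W is at the origin and H lies 65.1 along u from W, so H = 65.1·u = (63.2, 15.4). Tangency of A1 to both parallel lines with radius 4.0 puts C and R at W ± 4.0·n: C = (-0.947, 3.89), R = (0.947, -3.89). Equal radii place T and G the same way about H: T = H + 4.0·n = (62.3, 19.3), G = H − 4.0·n = (64.2, 11.5). Then cos ∠TRG = RT·RG / (|RT||RG|), giving 7.01°.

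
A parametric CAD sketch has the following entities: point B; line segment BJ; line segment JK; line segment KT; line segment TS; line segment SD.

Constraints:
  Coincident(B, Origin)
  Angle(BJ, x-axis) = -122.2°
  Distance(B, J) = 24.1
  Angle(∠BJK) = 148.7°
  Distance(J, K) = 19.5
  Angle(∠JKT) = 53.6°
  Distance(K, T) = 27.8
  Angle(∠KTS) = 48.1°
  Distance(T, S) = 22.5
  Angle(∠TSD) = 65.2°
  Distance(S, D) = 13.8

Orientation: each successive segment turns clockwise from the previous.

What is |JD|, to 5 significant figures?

12.378

B is at the origin; BJ runs at -122.2° with length 24.1, so J = (-12.842, -20.393). ∠BJK = 148.7° gives JK at -153.50° from the x-axis; with |JK| = 19.5, K = (-30.294, -29.094). ∠JKT = 53.6° gives KT at 80.100° from the x-axis; with |KT| = 27.8, T = (-25.514, -1.7081). ∠KTS = 48.1° gives TS at -51.800° from the x-axis; with |TS| = 22.5, S = (-11.600, -19.390). ∠TSD = 65.2° gives SD at -166.60° from the x-axis; with |SD| = 13.8, D = (-25.024, -22.588). Then |JD| = |D − J| = 12.378.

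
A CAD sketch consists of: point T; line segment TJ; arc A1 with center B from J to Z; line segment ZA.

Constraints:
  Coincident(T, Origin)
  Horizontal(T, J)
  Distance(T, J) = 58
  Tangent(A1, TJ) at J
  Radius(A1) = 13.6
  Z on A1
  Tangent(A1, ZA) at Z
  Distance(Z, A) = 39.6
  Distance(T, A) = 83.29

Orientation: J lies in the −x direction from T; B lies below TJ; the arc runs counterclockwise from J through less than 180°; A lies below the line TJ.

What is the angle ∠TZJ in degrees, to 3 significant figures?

38.3°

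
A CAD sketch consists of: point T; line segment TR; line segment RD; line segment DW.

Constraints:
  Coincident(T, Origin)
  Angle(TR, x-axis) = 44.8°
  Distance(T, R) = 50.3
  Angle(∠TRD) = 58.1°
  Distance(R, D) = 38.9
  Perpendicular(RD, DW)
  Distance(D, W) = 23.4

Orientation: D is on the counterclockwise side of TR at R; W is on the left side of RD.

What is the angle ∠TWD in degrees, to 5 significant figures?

147.45°

∠TRD = 58.1°, so RD runs at 44.8° + (180° − 58.1°) = 166.70° from the x-axis; with |RD| = 38.9, D = R + 38.9·(cos 166.70°, sin 166.70°) = (-2.1653, 44.392). RD is perpendicular to DW; with |DW| = 23.4 on the left of RD, W = D + 23.4·(-0.23005, -0.97318) = (-7.5484, 21.620). Then cos ∠TWD = WT·WD / (|WT||WD|), giving 147.45°.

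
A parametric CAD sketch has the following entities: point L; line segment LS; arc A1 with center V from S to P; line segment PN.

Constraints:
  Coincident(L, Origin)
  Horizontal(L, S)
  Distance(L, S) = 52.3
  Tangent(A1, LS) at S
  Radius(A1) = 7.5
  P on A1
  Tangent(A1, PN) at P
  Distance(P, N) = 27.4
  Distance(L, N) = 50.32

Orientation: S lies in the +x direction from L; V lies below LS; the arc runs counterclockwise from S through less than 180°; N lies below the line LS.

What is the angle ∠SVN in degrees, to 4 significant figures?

151.0°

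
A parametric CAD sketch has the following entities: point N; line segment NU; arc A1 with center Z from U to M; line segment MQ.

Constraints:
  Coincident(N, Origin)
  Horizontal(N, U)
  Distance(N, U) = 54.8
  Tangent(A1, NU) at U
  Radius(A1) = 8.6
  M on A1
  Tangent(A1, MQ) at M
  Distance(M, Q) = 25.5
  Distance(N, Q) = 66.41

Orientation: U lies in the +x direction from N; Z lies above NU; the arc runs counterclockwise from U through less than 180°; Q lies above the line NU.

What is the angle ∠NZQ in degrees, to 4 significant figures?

101.8°

Checks: |ZM| = 8.600 ✓; ∠(ZM, MQ) = 90.00° ✓; |MQ| = 25.50 ✓; |NQ| = 66.41 ✓.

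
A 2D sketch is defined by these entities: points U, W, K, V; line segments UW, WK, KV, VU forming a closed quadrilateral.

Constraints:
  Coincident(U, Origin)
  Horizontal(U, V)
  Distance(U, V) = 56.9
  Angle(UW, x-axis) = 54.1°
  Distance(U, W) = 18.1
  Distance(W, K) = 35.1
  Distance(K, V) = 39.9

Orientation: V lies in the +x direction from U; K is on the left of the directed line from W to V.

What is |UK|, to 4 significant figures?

52.64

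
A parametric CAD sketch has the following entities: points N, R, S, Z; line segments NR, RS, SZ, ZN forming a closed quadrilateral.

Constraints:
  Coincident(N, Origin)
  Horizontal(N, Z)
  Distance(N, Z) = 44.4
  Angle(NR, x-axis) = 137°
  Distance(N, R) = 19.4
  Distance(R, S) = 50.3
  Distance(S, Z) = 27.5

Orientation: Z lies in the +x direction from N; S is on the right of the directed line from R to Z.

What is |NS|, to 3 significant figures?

30.9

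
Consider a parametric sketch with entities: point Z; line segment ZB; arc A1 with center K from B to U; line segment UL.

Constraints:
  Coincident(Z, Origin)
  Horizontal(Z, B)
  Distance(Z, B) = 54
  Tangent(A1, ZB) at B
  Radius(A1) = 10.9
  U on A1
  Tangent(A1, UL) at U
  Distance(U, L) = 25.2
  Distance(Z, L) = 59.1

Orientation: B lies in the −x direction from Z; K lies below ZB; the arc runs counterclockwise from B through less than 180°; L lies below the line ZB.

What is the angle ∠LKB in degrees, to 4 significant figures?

163.0°

Z is at the origin; ZB is horizontal with |ZB| = 54.0 and B on the −x side, so B = (-54.00, 0.000). The tangent condition forces KB to be normal to ZB, so K = B + (0, -10.9) = (-54.00, -10.90). Since KU ⟂ UL (tangency), |KL| = √(10.9² + 25.2²) = 27.46 regardless of where U sits on A1. So L lies on both circle(Z, 59.1) and circle(K, 27.46); the below-ZB intersection is L = (-45.96, -37.15). U is the foot of the tangent from L: U = (-62.30, -17.97).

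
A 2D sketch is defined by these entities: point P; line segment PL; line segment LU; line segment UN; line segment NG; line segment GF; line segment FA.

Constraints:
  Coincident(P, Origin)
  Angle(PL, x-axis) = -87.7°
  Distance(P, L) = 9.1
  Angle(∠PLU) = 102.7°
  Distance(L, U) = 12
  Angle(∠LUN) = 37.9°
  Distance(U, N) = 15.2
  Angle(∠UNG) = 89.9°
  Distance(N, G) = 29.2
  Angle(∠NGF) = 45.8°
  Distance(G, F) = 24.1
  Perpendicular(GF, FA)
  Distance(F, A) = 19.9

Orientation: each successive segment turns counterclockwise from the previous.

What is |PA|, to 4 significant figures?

5.843

P is at the origin; PL runs at -87.7° with length 9.1, so L = (0.3652, -9.093). ∠PLU = 102.7° gives LU at -10.40° from the x-axis; with |LU| = 12.0, U = (12.17, -11.26). ∠LUN = 37.9° gives UN at 131.7° from the x-axis; with |UN| = 15.2, N = (2.057, 0.09000). ∠UNG = 89.9° gives NG at -138.2° from the x-axis; with |NG| = 29.2, G = (-19.71, -19.37). ∠NGF = 45.8° gives GF at -4.000° from the x-axis; with |GF| = 24.1, F = (4.330, -21.05). The perpendicularity gives FA at right angles to GF, so FA runs at 86.00°; with |FA| = 19.9, A = (5.718, -1.202). Then |PA| = |A − P| = 5.843.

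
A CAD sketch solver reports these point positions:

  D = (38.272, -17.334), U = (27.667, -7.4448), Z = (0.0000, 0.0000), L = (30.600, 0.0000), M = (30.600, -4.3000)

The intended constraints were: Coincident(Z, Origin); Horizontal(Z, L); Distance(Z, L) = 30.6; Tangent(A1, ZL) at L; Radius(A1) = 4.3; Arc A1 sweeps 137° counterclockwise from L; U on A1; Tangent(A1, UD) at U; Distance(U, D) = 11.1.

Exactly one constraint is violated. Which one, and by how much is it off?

Distance(U, D) = 11.1 — off by 3.40.

Z = (0.00, 0.00) ✓; Z.y = 0.00, L.y = 0.00 ✓; |ZL| = 30.60 ✓; ∠(ML, LZ) = 90.00° ✓; |ML| = 4.300 ✓; bearing(M→U) − bearing(M→L) = 137.0° ✓; |MU| = 4.300 ✓; ∠(MU, UD) = 90.00° ✓; |UD| = 14.50 ✗.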